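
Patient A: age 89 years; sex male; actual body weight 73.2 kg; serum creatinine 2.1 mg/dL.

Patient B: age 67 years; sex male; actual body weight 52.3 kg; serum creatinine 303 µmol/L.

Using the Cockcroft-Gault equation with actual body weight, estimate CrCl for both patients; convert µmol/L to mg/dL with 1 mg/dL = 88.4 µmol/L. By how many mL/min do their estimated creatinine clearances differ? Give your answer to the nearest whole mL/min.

9 mL/min

Patient A: CrCl = (140 − 89) × 73.2 / (72 × 2.1) = 3733.2 / 151.20 ≈ 24.7 mL/min
Patient B: SCr = 303 / 88.4 = 3.428 mg/dL
Patient B: CrCl = (140 − 67) × 52.3 / (72 × 3.428) = 3817.9 / 246.82 ≈ 15.5 mL/min
|24.7 − 15.5| = 9.2 mL/min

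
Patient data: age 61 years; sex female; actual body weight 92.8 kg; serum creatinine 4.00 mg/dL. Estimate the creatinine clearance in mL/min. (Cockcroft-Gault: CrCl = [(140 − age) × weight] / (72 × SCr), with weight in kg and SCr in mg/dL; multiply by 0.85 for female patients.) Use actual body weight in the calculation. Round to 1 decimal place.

CrCl = (140 − 61) × 92.8 / (72 × 4) × 0.85 = 7331.2 / 288.00 × 0.85 ≈ 21.6 mL/min

21.6 mL/min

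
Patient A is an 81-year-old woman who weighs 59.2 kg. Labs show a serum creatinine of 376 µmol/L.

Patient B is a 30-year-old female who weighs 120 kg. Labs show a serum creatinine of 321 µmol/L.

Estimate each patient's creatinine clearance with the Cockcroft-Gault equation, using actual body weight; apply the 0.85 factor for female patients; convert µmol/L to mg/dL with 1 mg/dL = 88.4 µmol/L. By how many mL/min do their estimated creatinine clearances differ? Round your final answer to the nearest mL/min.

Patient A: SCr = 376 / 88.4 = 4.253 mg/dL
Patient A: CrCl = (140 − 81) × 59.2 / (72 × 4.253) × 0.85 = 3492.8 / 306.22 × 0.85 ≈ 9.7 mL/min
Patient B: SCr = 321 / 88.4 = 3.631 mg/dL
Patient B: CrCl = (140 − 30) × 120 / (72 × 3.631) × 0.85 = 13200.0 / 261.43 × 0.85 ≈ 42.9 mL/min
|9.7 − 42.9| = 33.2 mL/min

33 mL/min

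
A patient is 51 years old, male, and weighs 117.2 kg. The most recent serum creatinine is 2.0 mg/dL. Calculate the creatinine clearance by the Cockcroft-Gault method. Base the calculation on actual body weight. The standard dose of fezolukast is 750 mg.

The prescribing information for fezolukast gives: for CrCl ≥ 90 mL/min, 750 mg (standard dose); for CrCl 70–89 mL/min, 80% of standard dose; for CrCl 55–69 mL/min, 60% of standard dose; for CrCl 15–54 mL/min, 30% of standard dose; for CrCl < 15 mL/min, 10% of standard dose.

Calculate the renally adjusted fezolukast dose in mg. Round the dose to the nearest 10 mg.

600 mg

CrCl = (140 − 51) × 117.2 / (72 × 2) = 10430.8 / 144.00 ≈ 72.4 mL/min
CrCl ≈ 72 mL/min → bracket 70–89 mL/min.
80% of 750 mg = 600 mg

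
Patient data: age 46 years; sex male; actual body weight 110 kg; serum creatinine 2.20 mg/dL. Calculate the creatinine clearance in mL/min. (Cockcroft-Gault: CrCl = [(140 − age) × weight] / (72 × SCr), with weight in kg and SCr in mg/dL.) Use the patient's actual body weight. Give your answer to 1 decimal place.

CrCl = (140 − 46) × 110 / (72 × 2.2) = 10340.0 / 158.40 ≈ 65.3 mL/min

65.3 mL/min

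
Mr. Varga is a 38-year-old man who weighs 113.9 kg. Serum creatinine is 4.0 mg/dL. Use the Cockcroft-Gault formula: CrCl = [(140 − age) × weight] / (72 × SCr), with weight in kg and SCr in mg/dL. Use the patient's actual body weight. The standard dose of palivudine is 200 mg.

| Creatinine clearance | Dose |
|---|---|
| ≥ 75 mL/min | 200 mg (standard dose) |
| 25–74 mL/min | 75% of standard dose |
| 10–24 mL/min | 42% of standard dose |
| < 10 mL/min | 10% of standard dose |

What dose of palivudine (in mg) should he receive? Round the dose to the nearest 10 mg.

150 mg

CrCl = (140 − 38) × 113.9 / (72 × 4) = 11617.8 / 288.00 ≈ 40.3 mL/min
CrCl ≈ 40 mL/min → bracket 25–74 mL/min.
75% of 200 mg = 150 mg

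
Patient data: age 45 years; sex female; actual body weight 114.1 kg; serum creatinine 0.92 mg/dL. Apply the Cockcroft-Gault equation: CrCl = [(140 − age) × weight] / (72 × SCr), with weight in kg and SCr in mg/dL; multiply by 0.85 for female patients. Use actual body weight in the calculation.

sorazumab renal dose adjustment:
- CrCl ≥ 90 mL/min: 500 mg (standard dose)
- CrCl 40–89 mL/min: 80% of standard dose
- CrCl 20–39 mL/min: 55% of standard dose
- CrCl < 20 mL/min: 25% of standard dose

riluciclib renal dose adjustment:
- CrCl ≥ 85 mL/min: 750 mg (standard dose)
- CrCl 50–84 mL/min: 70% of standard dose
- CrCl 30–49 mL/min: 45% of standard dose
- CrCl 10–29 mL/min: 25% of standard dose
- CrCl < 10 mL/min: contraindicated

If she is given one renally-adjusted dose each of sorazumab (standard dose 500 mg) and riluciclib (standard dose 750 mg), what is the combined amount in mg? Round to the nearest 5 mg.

1250 mg

CrCl = (140 − 45) × 114.1 / (72 × 0.92) × 0.85 = 10839.5 / 66.24 × 0.85 ≈ 139.1 mL/min
CrCl ≈ 139 mL/min.
sorazumab: ≥ 90 mL/min → 100% of 500 mg = 500 mg.
riluciclib: ≥ 85 mL/min → 100% of 750 mg = 750 mg.
Total = 500 + 750 = 1250 mg.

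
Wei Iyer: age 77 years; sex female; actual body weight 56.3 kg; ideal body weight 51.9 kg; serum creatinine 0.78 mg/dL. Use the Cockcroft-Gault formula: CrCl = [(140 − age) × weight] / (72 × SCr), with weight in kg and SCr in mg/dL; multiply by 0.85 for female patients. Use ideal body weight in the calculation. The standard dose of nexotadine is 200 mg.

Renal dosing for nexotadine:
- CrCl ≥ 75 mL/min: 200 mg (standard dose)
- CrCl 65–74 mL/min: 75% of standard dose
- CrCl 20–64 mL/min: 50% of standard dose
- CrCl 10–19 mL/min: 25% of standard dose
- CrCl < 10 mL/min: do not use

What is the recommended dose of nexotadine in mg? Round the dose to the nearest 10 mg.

100 mg

CrCl = (140 − 77) × 51.9 / (72 × 0.78) × 0.85 = 3269.7 / 56.16 × 0.85 ≈ 49.5 mL/min
CrCl ≈ 49 mL/min → bracket 20–64 mL/min.
50% of 200 mg = 100 mg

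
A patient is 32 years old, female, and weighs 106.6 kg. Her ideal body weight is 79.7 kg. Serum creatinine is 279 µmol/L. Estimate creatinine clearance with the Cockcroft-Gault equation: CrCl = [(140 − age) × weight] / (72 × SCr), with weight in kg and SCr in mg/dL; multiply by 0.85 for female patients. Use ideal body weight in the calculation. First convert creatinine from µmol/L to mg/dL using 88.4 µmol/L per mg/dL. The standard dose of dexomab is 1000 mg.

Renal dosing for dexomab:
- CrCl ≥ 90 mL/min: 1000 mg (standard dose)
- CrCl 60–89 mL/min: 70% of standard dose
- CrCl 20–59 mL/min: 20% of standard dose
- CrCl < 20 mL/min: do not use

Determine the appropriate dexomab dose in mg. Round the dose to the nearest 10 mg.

200 mg

SCr = 279 / 88.4 = 3.156 mg/dL
CrCl = (140 − 32) × 79.7 / (72 × 3.156) × 0.85 = 8607.6 / 227.23 × 0.85 ≈ 32.2 mL/min
CrCl ≈ 32 mL/min → bracket 20–59 mL/min.
20% of 1000 mg = 200 mg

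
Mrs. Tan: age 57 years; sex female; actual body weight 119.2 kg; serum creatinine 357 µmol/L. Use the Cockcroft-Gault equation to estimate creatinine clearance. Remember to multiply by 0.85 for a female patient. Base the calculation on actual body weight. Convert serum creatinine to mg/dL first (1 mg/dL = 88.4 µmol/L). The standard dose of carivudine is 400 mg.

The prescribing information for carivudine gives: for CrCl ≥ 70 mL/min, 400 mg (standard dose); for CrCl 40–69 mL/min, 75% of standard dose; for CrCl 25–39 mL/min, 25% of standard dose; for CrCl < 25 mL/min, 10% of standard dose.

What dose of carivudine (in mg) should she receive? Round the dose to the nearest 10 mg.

100 mg

SCr = 357 / 88.4 = 4.038 mg/dL
CrCl = (140 − 57) × 119.2 / (72 × 4.038) × 0.85 = 9893.6 / 290.74 × 0.85 ≈ 28.9 mL/min
CrCl ≈ 29 mL/min → bracket 25–39 mL/min.
25% of 400 mg = 100 mg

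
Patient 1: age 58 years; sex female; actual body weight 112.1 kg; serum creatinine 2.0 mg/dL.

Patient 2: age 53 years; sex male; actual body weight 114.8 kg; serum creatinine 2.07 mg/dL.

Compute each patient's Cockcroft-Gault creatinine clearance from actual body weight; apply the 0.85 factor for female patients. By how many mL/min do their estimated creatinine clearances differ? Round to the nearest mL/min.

13 mL/min

Patient 1: CrCl = (140 − 58) × 112.1 / (72 × 2) × 0.85 = 9192.2 / 144.00 × 0.85 ≈ 54.3 mL/min
Patient 2: CrCl = (140 − 53) × 114.8 / (72 × 2.07) = 9987.6 / 149.04 ≈ 67.0 mL/min
|54.3 − 67.0| = 12.7 mL/min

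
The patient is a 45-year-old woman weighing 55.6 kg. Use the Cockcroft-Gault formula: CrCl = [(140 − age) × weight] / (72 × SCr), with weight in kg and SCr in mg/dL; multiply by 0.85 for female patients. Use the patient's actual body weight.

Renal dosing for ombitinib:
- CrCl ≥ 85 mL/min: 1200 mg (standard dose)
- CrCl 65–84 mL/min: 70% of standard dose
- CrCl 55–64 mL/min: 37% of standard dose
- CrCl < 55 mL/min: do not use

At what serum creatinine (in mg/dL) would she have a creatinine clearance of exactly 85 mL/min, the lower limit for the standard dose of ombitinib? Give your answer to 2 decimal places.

0.73 mg/dL

Standard dose requires CrCl ≥ 85 mL/min.
Set (140 − 45) × 55.6 × 0.85 / (72 × SCr) = 85
SCr = (140 − 45) × 55.6 × 0.85 / (72 × 85) = 0.734 mg/dL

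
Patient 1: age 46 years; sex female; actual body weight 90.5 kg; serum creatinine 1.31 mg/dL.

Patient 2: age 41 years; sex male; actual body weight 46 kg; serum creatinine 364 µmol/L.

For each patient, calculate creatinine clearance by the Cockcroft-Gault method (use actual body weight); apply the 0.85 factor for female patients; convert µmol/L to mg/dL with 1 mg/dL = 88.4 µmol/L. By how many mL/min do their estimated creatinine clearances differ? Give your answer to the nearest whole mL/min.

61 mL/min

Patient 1: CrCl = (140 − 46) × 90.5 / (72 × 1.31) × 0.85 = 8507.0 / 94.32 × 0.85 ≈ 76.7 mL/min
Patient 2: SCr = 364 / 88.4 = 4.118 mg/dL
Patient 2: CrCl = (140 − 41) × 46 / (72 × 4.118) = 4554.0 / 296.50 ≈ 15.4 mL/min
|76.7 − 15.4| = 61.3 mL/min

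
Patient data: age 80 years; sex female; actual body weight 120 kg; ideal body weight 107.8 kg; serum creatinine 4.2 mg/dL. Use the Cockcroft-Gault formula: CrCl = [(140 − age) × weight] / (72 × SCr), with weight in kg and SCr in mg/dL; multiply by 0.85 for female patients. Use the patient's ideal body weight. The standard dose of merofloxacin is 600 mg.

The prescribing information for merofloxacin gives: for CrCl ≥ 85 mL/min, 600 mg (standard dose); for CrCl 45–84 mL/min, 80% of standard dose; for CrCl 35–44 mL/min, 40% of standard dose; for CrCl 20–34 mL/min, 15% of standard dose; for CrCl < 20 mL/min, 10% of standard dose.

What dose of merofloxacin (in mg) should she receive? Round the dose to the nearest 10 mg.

CrCl = (140 − 80) × 107.8 / (72 × 4.2) × 0.85 = 6468.0 / 302.40 × 0.85 ≈ 18.2 mL/min
CrCl ≈ 18 mL/min → bracket < 20 mL/min.
10% of 600 mg = 60 mg

60 mg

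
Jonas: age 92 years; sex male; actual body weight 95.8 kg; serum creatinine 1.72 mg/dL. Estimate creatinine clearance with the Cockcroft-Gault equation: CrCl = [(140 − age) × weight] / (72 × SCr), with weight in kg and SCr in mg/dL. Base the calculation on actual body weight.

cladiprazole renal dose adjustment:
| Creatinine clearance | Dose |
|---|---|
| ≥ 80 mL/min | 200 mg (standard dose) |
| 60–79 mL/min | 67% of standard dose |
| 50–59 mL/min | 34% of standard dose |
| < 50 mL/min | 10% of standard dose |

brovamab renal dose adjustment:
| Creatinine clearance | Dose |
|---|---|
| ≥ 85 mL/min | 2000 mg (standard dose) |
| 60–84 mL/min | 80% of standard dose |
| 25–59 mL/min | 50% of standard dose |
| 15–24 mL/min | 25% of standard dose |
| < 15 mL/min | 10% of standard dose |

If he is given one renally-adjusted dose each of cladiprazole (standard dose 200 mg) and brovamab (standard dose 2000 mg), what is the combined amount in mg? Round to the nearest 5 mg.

CrCl = (140 − 92) × 95.8 / (72 × 1.72) = 4598.4 / 123.84 ≈ 37.1 mL/min
CrCl ≈ 37 mL/min.
cladiprazole: < 50 mL/min → 10% of 200 mg = 20 mg.
brovamab: 25–59 mL/min → 50% of 2000 mg = 1000 mg.
Total = 20 + 1000 = 1020 mg.

1020 mg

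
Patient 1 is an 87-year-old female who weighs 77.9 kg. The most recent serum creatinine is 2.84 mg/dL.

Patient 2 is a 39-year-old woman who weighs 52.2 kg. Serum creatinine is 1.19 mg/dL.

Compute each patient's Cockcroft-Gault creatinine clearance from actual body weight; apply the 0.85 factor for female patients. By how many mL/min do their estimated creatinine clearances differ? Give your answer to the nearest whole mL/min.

Patient 1: CrCl = (140 − 87) × 77.9 / (72 × 2.84) × 0.85 = 4128.7 / 204.48 × 0.85 ≈ 17.2 mL/min
Patient 2: CrCl = (140 − 39) × 52.2 / (72 × 1.19) × 0.85 = 5272.2 / 85.68 × 0.85 ≈ 52.3 mL/min
|17.2 − 52.3| = 35.1 mL/min

35 mL/min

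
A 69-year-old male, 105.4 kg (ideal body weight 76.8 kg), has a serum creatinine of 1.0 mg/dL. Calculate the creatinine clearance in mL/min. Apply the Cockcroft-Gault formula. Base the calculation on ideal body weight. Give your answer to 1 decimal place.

CrCl = (140 − 69) × 76.8 / (72 × 1) = 5452.8 / 72.00 ≈ 75.7 mL/min

75.7 mL/min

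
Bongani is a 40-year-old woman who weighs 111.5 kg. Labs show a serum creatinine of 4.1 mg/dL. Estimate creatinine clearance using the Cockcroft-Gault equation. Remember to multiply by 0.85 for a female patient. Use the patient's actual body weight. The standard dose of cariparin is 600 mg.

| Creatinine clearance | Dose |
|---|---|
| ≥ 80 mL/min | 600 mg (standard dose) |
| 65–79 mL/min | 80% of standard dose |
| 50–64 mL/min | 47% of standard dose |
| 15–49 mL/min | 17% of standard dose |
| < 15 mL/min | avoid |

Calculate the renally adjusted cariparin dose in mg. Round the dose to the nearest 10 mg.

CrCl = (140 − 40) × 111.5 / (72 × 4.1) × 0.85 = 11150.0 / 295.20 × 0.85 ≈ 32.1 mL/min
CrCl ≈ 32 mL/min → bracket 15–49 mL/min.
17% of 600 mg = 102 mg → 100 mg

100 mg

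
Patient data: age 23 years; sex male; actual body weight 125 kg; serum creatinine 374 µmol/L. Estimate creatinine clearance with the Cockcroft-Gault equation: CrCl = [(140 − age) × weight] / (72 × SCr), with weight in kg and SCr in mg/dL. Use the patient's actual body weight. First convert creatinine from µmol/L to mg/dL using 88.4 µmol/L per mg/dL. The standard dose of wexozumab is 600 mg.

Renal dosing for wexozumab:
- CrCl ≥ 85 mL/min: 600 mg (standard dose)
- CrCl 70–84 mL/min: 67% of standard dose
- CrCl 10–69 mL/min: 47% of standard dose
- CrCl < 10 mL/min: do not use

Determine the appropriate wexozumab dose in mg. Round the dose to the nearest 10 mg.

280 mg

SCr = 374 / 88.4 = 4.231 mg/dL
CrCl = (140 − 23) × 125 / (72 × 4.231) = 14625.0 / 304.63 ≈ 48.0 mL/min
CrCl ≈ 48 mL/min → bracket 10–69 mL/min.
47% of 600 mg = 282 mg → 280 mg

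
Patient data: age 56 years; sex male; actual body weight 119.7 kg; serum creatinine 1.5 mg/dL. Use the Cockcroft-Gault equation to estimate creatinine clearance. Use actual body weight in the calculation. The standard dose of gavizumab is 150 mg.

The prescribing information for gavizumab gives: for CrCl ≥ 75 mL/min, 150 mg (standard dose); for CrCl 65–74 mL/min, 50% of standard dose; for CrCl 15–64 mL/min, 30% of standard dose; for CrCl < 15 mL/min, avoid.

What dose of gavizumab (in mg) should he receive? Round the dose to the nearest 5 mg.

CrCl = (140 − 56) × 119.7 / (72 × 1.5) = 10054.8 / 108.00 ≈ 93.1 mL/min
CrCl ≈ 93 mL/min → bracket ≥ 75 mL/min.
100% of 150 mg = 150 mg

150 mg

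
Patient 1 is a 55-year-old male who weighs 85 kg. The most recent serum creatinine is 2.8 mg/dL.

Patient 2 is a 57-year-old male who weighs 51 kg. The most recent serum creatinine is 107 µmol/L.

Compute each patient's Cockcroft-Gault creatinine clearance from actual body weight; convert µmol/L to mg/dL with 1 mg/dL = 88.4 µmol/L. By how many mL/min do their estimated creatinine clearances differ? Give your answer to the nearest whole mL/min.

Patient 1: CrCl = (140 − 55) × 85 / (72 × 2.8) = 7225.0 / 201.60 ≈ 35.8 mL/min
Patient 2: SCr = 107 / 88.4 = 1.21 mg/dL
Patient 2: CrCl = (140 − 57) × 51 / (72 × 1.21) = 4233.0 / 87.12 ≈ 48.6 mL/min
|35.8 − 48.6| = 12.8 mL/min

13 mL/min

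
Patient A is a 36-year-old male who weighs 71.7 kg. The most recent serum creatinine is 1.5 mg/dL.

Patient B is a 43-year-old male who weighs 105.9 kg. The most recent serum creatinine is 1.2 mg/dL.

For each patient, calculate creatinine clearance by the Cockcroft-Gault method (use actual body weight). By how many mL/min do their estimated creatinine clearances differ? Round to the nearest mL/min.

50 mL/min

Patient A: CrCl = (140 − 36) × 71.7 / (72 × 1.5) = 7456.8 / 108.00 ≈ 69.0 mL/min
Patient B: CrCl = (140 − 43) × 105.9 / (72 × 1.2) = 10272.3 / 86.40 ≈ 118.9 mL/min
|69.0 − 118.9| = 49.9 mL/min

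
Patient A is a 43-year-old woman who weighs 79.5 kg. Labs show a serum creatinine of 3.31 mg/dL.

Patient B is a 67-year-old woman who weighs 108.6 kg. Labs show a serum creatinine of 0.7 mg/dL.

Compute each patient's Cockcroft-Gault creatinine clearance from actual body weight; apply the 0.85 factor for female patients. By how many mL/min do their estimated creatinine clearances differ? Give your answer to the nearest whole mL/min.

106 mL/min

Patient A: CrCl = (140 − 43) × 79.5 / (72 × 3.31) × 0.85 = 7711.5 / 238.32 × 0.85 ≈ 27.5 mL/min
Patient B: CrCl = (140 − 67) × 108.6 / (72 × 0.7) × 0.85 = 7927.8 / 50.40 × 0.85 ≈ 133.7 mL/min
|27.5 − 133.7| = 106.2 mL/min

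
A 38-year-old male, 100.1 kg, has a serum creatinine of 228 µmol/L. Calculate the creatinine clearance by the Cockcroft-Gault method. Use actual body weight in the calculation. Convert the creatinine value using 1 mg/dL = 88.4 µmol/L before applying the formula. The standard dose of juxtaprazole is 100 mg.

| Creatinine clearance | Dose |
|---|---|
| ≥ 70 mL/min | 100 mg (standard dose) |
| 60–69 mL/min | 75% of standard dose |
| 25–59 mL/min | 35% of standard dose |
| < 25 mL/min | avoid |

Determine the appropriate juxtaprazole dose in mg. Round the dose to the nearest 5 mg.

SCr = 228 / 88.4 = 2.579 mg/dL
CrCl = (140 − 38) × 100.1 / (72 × 2.579) = 10210.2 / 185.69 ≈ 55.0 mL/min
CrCl ≈ 55 mL/min → bracket 25–59 mL/min.
35% of 100 mg = 35 mg

35 mg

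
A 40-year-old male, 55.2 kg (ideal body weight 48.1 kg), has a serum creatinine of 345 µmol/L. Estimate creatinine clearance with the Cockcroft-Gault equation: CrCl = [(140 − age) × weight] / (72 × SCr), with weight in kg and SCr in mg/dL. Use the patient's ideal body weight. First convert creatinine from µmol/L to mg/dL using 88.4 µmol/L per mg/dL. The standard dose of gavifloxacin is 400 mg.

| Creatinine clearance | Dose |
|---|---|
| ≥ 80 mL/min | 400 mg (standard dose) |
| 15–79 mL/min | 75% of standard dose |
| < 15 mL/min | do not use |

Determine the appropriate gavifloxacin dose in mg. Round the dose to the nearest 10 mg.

SCr = 345 / 88.4 = 3.903 mg/dL
CrCl = (140 − 40) × 48.1 / (72 × 3.903) = 4810.0 / 281.02 ≈ 17.1 mL/min
CrCl ≈ 17 mL/min → bracket 15–79 mL/min.
75% of 400 mg = 300 mg

300 mg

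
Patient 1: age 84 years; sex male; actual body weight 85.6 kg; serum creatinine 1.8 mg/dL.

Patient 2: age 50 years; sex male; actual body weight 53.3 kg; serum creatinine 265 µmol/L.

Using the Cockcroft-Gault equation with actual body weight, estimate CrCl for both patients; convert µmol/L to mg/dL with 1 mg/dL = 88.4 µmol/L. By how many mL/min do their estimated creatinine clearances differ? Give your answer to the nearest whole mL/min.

15 mL/min

Patient 1: CrCl = (140 − 84) × 85.6 / (72 × 1.8) = 4793.6 / 129.60 ≈ 37.0 mL/min
Patient 2: SCr = 265 / 88.4 = 2.998 mg/dL
Patient 2: CrCl = (140 − 50) × 53.3 / (72 × 2.998) = 4797.0 / 215.86 ≈ 22.2 mL/min
|37.0 − 22.2| = 14.8 mL/min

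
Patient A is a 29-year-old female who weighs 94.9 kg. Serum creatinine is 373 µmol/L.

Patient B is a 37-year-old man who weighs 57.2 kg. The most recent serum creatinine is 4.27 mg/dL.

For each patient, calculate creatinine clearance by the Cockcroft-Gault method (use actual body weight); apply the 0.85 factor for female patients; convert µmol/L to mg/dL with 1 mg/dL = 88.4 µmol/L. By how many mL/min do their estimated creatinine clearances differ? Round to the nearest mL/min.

Patient A: SCr = 373 / 88.4 = 4.219 mg/dL
Patient A: CrCl = (140 − 29) × 94.9 / (72 × 4.219) × 0.85 = 10533.9 / 303.77 × 0.85 ≈ 29.5 mL/min
Patient B: CrCl = (140 − 37) × 57.2 / (72 × 4.27) = 5891.6 / 307.44 ≈ 19.2 mL/min
|29.5 − 19.2| = 10.3 mL/min

10 mL/min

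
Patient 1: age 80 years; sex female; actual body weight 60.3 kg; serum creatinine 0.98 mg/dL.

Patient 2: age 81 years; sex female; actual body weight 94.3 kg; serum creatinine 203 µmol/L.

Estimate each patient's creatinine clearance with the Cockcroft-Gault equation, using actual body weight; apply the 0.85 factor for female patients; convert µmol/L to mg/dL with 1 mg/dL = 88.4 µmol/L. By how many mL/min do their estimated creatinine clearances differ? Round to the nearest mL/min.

15 mL/min

Patient 1: CrCl = (140 − 80) × 60.3 / (72 × 0.98) × 0.85 = 3618.0 / 70.56 × 0.85 ≈ 43.6 mL/min
Patient 2: SCr = 203 / 88.4 = 2.296 mg/dL
Patient 2: CrCl = (140 − 81) × 94.3 / (72 × 2.296) × 0.85 = 5563.7 / 165.31 × 0.85 ≈ 28.6 mL/min
|43.6 − 28.6| = 15.0 mL/min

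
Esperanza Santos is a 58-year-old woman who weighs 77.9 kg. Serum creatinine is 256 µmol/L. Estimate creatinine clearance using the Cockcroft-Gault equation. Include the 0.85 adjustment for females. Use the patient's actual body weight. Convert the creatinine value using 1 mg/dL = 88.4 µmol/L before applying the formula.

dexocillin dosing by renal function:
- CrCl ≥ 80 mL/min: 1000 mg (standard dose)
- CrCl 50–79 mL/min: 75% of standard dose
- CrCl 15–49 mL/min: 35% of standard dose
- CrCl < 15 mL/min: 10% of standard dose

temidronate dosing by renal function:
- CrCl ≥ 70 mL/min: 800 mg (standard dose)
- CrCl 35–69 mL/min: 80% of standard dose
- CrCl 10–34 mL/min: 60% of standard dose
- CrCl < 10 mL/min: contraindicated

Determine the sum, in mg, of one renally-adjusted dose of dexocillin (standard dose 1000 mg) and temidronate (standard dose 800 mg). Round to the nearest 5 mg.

SCr = 256 / 88.4 = 2.896 mg/dL
CrCl = (140 − 58) × 77.9 / (72 × 2.896) × 0.85 = 6387.8 / 208.51 × 0.85 ≈ 26.0 mL/min
CrCl ≈ 26 mL/min.
dexocillin: 15–49 mL/min → 35% of 1000 mg = 350 mg.
temidronate: 10–34 mL/min → 60% of 800 mg = 480 mg.
Total = 350 + 480 = 830 mg.

830 mg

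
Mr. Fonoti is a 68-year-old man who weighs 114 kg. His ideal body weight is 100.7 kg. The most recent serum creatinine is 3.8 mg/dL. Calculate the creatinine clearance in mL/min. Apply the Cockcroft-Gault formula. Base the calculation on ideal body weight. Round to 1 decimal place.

CrCl = (140 − 68) × 100.7 / (72 × 3.8) = 7250.4 / 273.60 ≈ 26.5 mL/min

26.5 mL/min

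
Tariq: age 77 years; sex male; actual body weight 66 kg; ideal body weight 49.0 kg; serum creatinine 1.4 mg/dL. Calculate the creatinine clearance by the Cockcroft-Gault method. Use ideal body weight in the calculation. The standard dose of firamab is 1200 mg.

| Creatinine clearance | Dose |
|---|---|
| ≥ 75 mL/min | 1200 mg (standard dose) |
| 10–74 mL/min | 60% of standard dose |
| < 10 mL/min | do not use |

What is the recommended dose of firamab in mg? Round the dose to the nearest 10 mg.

CrCl = (140 − 77) × 49 / (72 × 1.4) = 3087.0 / 100.80 ≈ 30.6 mL/min
CrCl ≈ 31 mL/min → bracket 10–74 mL/min.
60% of 1200 mg = 720 mg

720 mg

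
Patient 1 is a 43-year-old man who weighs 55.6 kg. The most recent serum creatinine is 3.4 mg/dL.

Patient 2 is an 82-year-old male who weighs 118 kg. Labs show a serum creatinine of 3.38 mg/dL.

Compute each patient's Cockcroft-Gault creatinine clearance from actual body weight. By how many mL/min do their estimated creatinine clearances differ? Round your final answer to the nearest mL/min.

6 mL/min

Patient 1: CrCl = (140 − 43) × 55.6 / (72 × 3.4) = 5393.2 / 244.80 ≈ 22.0 mL/min
Patient 2: CrCl = (140 − 82) × 118 / (72 × 3.38) = 6844.0 / 243.36 ≈ 28.1 mL/min
|22.0 − 28.1| = 6.1 mL/min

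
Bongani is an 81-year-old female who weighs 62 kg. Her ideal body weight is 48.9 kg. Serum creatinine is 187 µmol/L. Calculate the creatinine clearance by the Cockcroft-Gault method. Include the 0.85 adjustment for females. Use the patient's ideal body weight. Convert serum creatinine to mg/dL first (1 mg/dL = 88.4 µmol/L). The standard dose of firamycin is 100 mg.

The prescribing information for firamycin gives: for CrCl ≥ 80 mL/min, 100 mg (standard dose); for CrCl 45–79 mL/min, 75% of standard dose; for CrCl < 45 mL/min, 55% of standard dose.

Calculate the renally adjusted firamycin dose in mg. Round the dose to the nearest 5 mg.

SCr = 187 / 88.4 = 2.115 mg/dL
CrCl = (140 − 81) × 48.9 / (72 × 2.115) × 0.85 = 2885.1 / 152.28 × 0.85 ≈ 16.1 mL/min
CrCl ≈ 16 mL/min → bracket < 45 mL/min.
55% of 100 mg = 55 mg

55 mg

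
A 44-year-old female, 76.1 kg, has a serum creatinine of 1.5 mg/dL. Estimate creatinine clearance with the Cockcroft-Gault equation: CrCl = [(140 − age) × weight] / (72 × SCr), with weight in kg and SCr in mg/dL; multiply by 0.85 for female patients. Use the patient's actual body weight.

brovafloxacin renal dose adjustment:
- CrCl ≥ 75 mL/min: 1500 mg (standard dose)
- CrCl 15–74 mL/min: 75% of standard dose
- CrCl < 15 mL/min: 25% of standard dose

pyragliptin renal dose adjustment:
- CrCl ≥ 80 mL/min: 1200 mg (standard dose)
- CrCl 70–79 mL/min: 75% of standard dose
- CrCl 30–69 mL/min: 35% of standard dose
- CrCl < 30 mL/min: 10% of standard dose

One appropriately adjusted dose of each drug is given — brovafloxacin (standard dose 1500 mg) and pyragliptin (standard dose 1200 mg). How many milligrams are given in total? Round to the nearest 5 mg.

CrCl = (140 − 44) × 76.1 / (72 × 1.5) × 0.85 = 7305.6 / 108.00 × 0.85 ≈ 57.5 mL/min
CrCl ≈ 57 mL/min.
brovafloxacin: 15–74 mL/min → 75% of 1500 mg = 1125 mg.
pyragliptin: 30–69 mL/min → 35% of 1200 mg = 420 mg.
Total = 1125 + 420 = 1545 mg.

1545 mg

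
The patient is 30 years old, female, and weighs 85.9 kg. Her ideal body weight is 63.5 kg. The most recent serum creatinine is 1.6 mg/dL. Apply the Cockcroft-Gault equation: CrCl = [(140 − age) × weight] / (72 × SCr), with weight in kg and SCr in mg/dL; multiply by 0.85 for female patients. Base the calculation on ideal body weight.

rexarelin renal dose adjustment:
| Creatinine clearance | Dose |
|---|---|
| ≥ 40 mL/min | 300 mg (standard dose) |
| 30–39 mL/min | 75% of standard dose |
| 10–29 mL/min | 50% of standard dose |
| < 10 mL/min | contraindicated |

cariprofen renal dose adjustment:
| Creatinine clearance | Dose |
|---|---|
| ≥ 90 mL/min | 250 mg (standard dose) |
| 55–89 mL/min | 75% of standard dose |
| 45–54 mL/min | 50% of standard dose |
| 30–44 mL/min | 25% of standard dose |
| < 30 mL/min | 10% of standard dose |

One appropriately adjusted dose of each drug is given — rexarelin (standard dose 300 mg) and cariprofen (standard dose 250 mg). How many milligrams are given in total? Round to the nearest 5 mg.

CrCl = (140 − 30) × 63.5 / (72 × 1.6) × 0.85 = 6985.0 / 115.20 × 0.85 ≈ 51.5 mL/min
CrCl ≈ 52 mL/min.
rexarelin: ≥ 40 mL/min → 100% of 300 mg = 300 mg.
cariprofen: 45–54 mL/min → 50% of 250 mg = 125 mg.
Total = 300 + 125 = 425 mg.

425 mg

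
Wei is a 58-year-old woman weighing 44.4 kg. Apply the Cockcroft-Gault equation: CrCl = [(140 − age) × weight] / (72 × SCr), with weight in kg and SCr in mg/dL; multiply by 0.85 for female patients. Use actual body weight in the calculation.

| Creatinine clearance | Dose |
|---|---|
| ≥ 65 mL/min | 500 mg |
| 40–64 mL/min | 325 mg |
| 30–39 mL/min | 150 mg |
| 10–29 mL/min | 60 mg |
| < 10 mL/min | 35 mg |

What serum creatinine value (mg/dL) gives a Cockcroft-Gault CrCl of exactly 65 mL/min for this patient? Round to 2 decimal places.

0.66 mg/dL

Standard dose requires CrCl ≥ 65 mL/min.
Set (140 − 58) × 44.4 × 0.85 / (72 × SCr) = 65
SCr = (140 − 58) × 44.4 × 0.85 / (72 × 65) = 0.661 mg/dL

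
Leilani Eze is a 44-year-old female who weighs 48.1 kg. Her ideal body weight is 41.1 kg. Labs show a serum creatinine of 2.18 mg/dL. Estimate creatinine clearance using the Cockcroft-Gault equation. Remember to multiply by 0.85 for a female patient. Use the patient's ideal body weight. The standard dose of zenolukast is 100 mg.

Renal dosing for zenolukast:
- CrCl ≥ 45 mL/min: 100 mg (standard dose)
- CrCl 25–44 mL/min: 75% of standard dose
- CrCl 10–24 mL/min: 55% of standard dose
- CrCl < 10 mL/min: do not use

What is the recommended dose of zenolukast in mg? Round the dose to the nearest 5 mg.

CrCl = (140 − 44) × 41.1 / (72 × 2.18) × 0.85 = 3945.6 / 156.96 × 0.85 ≈ 21.4 mL/min
CrCl ≈ 21 mL/min → bracket 10–24 mL/min.
55% of 100 mg = 55 mg

55 mg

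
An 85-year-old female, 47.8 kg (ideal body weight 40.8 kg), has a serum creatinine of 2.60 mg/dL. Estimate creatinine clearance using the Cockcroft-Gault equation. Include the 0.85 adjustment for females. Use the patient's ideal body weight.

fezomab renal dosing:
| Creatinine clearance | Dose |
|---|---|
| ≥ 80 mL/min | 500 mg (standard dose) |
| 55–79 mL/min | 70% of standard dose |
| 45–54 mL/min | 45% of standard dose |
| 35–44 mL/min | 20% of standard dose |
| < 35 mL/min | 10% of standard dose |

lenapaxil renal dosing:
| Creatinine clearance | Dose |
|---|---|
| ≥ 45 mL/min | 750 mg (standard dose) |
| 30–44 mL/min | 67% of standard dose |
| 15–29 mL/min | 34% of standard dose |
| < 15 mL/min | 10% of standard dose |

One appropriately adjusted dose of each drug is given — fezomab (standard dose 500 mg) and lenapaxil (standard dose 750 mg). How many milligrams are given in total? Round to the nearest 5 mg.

125 mg

CrCl = (140 − 85) × 40.8 / (72 × 2.6) × 0.85 = 2244.0 / 187.20 × 0.85 ≈ 10.2 mL/min
CrCl ≈ 10 mL/min.
fezomab: < 35 mL/min → 10% of 500 mg = 50 mg.
lenapaxil: < 15 mL/min → 10% of 750 mg = 75 mg.
Total = 50 + 75 = 125 mg.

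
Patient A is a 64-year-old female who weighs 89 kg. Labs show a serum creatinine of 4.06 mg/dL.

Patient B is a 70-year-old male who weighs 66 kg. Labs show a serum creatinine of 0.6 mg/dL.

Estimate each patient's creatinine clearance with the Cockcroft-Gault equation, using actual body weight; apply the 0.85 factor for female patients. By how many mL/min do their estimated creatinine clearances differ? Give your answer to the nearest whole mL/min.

Patient A: CrCl = (140 − 64) × 89 / (72 × 4.06) × 0.85 = 6764.0 / 292.32 × 0.85 ≈ 19.7 mL/min
Patient B: CrCl = (140 − 70) × 66 / (72 × 0.6) = 4620.0 / 43.20 ≈ 106.9 mL/min
|19.7 − 106.9| = 87.2 mL/min

87 mL/min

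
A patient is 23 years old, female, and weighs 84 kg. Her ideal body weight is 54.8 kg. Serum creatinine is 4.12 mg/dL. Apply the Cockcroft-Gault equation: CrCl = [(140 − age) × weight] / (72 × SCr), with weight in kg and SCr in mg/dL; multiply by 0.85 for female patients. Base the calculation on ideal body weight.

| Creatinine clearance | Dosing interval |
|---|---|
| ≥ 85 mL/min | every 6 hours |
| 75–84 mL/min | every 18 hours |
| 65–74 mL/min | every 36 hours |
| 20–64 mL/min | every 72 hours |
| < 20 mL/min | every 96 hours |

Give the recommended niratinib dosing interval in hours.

CrCl = (140 − 23) × 54.8 / (72 × 4.12) × 0.85 = 6411.6 / 296.64 × 0.85 ≈ 18.4 mL/min
CrCl ≈ 18 mL/min → bracket < 20 mL/min → every 96 hours.

every 96 hours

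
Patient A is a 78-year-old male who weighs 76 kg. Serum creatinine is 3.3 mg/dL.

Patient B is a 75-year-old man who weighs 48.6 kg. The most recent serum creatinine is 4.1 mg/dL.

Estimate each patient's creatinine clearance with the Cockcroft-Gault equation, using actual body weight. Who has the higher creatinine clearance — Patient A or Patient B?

Patient A

Patient A: CrCl = (140 − 78) × 76 / (72 × 3.3) = 4712.0 / 237.60 ≈ 19.8 mL/min
Patient B: CrCl = (140 − 75) × 48.6 / (72 × 4.1) = 3159.0 / 295.20 ≈ 10.7 mL/min
19.8 vs 10.7 mL/min → Patient A is higher.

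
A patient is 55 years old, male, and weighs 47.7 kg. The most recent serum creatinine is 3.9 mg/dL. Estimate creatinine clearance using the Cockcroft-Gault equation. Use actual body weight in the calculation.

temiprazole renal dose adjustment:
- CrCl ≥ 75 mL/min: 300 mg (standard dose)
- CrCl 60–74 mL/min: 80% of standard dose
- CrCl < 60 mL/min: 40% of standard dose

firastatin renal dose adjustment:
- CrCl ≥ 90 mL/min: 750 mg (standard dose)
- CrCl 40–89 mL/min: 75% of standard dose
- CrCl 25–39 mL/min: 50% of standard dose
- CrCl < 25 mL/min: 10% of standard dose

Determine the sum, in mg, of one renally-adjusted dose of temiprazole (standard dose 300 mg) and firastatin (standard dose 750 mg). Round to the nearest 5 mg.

CrCl = (140 − 55) × 47.7 / (72 × 3.9) = 4054.5 / 280.80 ≈ 14.4 mL/min
CrCl ≈ 14 mL/min.
temiprazole: < 60 mL/min → 40% of 300 mg = 120 mg.
firastatin: < 25 mL/min → 10% of 750 mg = 75 mg.
Total = 120 + 75 = 195 mg.

195 mg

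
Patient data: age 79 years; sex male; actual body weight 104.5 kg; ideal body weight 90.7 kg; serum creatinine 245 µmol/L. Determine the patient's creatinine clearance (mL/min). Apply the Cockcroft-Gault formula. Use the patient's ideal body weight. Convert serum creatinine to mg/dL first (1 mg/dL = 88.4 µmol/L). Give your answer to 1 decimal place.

27.7 mL/min

SCr = 245 / 88.4 = 2.771 mg/dL
CrCl = (140 − 79) × 90.7 / (72 × 2.771) = 5532.7 / 199.51 ≈ 27.7 mL/min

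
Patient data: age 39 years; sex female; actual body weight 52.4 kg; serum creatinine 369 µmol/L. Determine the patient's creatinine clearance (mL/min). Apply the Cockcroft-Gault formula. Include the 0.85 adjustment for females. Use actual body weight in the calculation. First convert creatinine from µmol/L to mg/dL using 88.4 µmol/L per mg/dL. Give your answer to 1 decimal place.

15.0 mL/min

SCr = 369 / 88.4 = 4.174 mg/dL
CrCl = (140 − 39) × 52.4 / (72 × 4.174) × 0.85 = 5292.4 / 300.53 × 0.85 ≈ 15.0 mL/min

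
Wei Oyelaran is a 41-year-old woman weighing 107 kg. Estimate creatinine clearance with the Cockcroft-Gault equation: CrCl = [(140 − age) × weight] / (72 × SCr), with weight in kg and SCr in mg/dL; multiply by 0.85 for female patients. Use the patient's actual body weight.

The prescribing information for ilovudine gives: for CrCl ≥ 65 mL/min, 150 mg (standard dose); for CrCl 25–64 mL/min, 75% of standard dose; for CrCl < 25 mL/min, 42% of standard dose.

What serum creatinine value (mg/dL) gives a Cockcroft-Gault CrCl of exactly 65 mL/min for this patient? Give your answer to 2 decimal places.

1.92 mg/dL

Standard dose requires CrCl ≥ 65 mL/min.
Set (140 − 41) × 107 × 0.85 / (72 × SCr) = 65
SCr = (140 − 41) × 107 × 0.85 / (72 × 65) = 1.924 mg/dL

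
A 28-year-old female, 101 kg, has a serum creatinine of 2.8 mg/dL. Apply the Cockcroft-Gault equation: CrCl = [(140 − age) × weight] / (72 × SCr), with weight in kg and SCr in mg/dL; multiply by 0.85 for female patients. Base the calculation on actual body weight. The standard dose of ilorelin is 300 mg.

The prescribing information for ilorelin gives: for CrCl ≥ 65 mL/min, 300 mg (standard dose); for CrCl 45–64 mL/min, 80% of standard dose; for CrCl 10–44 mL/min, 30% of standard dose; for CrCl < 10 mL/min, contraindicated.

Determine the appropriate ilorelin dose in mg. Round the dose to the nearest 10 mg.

CrCl = (140 − 28) × 101 / (72 × 2.8) × 0.85 = 11312.0 / 201.60 × 0.85 ≈ 47.7 mL/min
CrCl ≈ 48 mL/min → bracket 45–64 mL/min.
80% of 300 mg = 240 mg

240 mg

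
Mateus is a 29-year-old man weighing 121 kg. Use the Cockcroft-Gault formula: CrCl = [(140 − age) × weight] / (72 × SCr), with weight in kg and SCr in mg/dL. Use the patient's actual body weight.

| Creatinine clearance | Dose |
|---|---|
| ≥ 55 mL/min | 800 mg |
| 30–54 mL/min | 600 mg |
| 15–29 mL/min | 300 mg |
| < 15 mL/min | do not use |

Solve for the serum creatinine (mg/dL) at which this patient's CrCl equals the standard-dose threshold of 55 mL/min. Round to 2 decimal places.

3.39 mg/dL

Standard dose requires CrCl ≥ 55 mL/min.
Set (140 − 29) × 121 / (72 × SCr) = 55
SCr = (140 − 29) × 121 / (72 × 55) = 3.392 mg/dL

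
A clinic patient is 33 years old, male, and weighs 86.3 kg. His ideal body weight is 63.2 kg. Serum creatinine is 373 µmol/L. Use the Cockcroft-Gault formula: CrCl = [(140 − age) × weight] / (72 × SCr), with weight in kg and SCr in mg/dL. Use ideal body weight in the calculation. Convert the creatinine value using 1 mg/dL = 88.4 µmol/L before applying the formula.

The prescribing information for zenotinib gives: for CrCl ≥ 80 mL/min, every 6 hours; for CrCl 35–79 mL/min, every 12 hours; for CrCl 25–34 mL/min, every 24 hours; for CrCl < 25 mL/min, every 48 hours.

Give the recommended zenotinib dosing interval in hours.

every 48 hours

SCr = 373 / 88.4 = 4.219 mg/dL
CrCl = (140 − 33) × 63.2 / (72 × 4.219) = 6762.4 / 303.77 ≈ 22.3 mL/min
CrCl ≈ 22 mL/min → bracket < 25 mL/min → every 48 hours.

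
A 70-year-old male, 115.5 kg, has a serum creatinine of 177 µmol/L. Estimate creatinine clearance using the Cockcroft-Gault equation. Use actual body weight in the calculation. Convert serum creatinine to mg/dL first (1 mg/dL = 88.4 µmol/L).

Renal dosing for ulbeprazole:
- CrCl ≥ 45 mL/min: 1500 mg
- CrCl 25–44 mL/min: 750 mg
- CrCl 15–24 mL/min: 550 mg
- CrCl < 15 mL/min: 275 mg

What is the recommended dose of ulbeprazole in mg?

1500 mg

SCr = 177 / 88.4 = 2.002 mg/dL
CrCl = (140 − 70) × 115.5 / (72 × 2.002) = 8085.0 / 144.14 ≈ 56.1 mL/min
CrCl ≈ 56 mL/min → bracket ≥ 45 mL/min.
Dose for this bracket: 1500 mg.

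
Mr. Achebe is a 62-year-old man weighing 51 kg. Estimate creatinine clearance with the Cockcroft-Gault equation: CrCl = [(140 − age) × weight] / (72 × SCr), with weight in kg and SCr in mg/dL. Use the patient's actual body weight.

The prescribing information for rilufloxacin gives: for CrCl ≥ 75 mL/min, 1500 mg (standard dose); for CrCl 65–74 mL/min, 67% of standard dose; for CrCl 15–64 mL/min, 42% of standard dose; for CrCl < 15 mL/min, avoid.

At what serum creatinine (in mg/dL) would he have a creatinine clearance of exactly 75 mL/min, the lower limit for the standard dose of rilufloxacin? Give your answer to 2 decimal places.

Standard dose requires CrCl ≥ 75 mL/min.
Set (140 − 62) × 51 / (72 × SCr) = 75
SCr = (140 − 62) × 51 / (72 × 75) = 0.737 mg/dL

0.74 mg/dL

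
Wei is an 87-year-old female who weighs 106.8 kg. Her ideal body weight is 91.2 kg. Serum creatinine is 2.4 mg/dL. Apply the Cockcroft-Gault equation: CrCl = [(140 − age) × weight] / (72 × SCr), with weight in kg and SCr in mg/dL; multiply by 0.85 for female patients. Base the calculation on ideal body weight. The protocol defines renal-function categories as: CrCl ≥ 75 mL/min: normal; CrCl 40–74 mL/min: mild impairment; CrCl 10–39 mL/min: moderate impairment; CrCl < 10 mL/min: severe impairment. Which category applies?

CrCl = (140 − 87) × 91.2 / (72 × 2.4) × 0.85 = 4833.6 / 172.80 × 0.85 ≈ 23.8 mL/min
24 mL/min falls in the 'moderate impairment' range.

moderate impairment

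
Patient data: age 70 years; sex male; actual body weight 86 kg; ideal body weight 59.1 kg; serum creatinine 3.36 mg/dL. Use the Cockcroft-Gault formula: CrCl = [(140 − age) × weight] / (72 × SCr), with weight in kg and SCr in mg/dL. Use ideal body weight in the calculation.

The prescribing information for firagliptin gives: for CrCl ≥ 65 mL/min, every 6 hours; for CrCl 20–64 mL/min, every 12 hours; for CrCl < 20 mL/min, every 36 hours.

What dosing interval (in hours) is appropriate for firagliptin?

CrCl = (140 − 70) × 59.1 / (72 × 3.36) = 4137.0 / 241.92 ≈ 17.1 mL/min
CrCl ≈ 17 mL/min → bracket < 20 mL/min → every 36 hours.

every 36 hours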